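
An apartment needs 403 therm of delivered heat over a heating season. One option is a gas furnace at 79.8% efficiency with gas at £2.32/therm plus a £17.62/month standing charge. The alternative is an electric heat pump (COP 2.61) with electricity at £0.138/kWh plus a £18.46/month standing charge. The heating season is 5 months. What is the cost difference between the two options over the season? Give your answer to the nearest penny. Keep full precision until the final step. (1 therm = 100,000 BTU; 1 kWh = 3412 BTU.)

Heat load = 403 therm × 100,000 = 40,300,000 BTU
Gas: input = 40,300,000 / 0.798 = 50,501,253 BTU = 505 therm → 505 × £2.32 = £1,171.63; + 5 × £17.62 standing = £1,259.73
Heat pump: 40,300,000 BTU / 3412 = 11,810 kWh heat; / 2.61 = 4,525 kWh in → × £0.138 = £624.50; + 5 × £18.46 standing = £716.80
Difference = |£1,259.73 − £716.80| = £542.93

£542.93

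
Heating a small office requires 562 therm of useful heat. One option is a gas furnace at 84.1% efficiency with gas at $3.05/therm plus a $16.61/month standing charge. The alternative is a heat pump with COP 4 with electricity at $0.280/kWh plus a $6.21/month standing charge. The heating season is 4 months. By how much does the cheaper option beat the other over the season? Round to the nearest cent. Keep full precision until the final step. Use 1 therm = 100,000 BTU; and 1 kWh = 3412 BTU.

$926.78

Heat load = 562 therm × 100,000 = 56,200,000 BTU
Gas: input = 56,200,000 / 0.841 = 66,825,208 BTU = 668.3 therm → 668.3 × $3.05 = $2,038.17; + 4 × $16.61 standing = $2,104.61
Heat pump: 56,200,000 BTU / 3412 = 16,470 kWh heat; / 4 = 4,118 kWh in → × $0.280 = $1,152.99; + 4 × $6.21 standing = $1,177.83
Difference = |$2,104.61 − $1,177.83| = $926.78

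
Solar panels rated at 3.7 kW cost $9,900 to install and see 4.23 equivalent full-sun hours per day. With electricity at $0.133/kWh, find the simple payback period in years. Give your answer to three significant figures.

Daily generation = 3.7 kW × 4.23 h = 15.65 kWh
Annual generation = 15.65 × 365 = 5712.6 kWh
Annual savings = 5712.6 × $0.133 = $759.78
Payback = $9,900 / $759.78 = 13 years

13 years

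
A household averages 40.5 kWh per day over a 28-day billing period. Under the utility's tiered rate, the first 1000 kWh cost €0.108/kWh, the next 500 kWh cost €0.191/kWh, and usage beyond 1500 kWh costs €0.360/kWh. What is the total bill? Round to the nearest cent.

Usage = 40.5 kWh/day × 28 days = 1134 kWh
First 1000 kWh × €0.108 = €108.00
Next 134 kWh × €0.191 = €25.59
Remaining tier: 0 kWh (not reached)
Total = €133.59

€133.59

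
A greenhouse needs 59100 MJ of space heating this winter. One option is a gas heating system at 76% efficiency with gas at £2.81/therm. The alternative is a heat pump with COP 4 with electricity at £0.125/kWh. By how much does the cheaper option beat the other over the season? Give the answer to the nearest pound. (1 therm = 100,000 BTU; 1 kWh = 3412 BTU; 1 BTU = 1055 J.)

£1558

Heat load = 59100 MJ = 59,100,000,000 J / 1055 = 56,018,957 BTU
Gas: input = 56,018,957 / 0.76 = 73,709,154 BTU = 737.1 therm → 737.1 × £2.81 = £2,071.23
Heat pump: 56,018,957 BTU / 3412 = 16,420 kWh heat; / 4 = 4,105 kWh in → × £0.125 = £513.07
Difference = |£2,071.23 − £513.07| = £1,558.16 ≈ £1558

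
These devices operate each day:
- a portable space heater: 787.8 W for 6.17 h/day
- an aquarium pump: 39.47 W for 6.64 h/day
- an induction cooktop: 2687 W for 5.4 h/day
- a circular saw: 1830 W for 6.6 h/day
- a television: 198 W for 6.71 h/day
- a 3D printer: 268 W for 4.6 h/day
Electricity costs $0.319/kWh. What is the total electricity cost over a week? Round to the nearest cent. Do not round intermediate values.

portable space heater: 787.8 W × 6.17 h × 7 d = 34,025 Wh = 34.03 kWh
aquarium pump: 39.47 W × 6.64 h × 7 d = 1,835 Wh = 1.835 kWh
induction cooktop: 2687 W × 5.4 h × 7 d = 101,569 Wh = 101.6 kWh
circular saw: 1830 W × 6.6 h × 7 d = 84,546 Wh = 84.55 kWh
television: 198 W × 6.71 h × 7 d = 9,300 Wh = 9.3 kWh
3D printer: 268 W × 4.6 h × 7 d = 8,630 Wh = 8.63 kWh
Total energy = 34.03 + 1.835 + 101.6 + 84.55 + 9.3 + 8.63 = 239.9 kWh
Cost = 239.9 kWh × $0.319 = $76.53

$76.53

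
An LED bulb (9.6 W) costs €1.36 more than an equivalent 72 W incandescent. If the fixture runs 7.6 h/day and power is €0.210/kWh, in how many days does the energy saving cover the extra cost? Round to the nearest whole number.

14 days

Power saved = 72 − 9.6 = 62.4 W
Daily energy saved = 62.4 W × 7.6 h = 474.2 Wh = 0.47424 kWh
Daily savings = 0.47424 × €0.210 = €0.0996
Payback = €1.36 / €0.0996 per day = 13.66 days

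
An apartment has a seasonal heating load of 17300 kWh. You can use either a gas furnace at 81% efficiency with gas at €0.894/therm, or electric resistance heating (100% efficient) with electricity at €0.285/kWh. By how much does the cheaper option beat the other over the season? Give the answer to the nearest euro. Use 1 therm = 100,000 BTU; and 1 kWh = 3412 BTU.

€4279

Heat load = 17300 kWh × 3412 = 59,027,600 BTU
Gas: input = 59,027,600 / 0.81 = 72,873,580 BTU = 728.7 therm → 728.7 × €0.894 = €651.49
Electric: 59,027,600 BTU / 3412 = 17,300 kWh → × €0.285 = €4,930.50
Difference = |€651.49 − €4,930.50| = €4,279.01 ≈ €4279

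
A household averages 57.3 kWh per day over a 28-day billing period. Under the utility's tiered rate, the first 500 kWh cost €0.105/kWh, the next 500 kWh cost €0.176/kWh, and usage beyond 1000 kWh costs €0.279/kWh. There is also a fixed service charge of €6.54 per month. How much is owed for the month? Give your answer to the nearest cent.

€315.67

Usage = 57.3 kWh/day × 28 days = 1604.4 kWh
First 500 kWh × €0.105 = €52.50
Next 500 kWh × €0.176 = €88.00
Remaining 604.4 kWh × €0.279 = €168.63
Energy charge = €309.13; + service €6.54 = €315.67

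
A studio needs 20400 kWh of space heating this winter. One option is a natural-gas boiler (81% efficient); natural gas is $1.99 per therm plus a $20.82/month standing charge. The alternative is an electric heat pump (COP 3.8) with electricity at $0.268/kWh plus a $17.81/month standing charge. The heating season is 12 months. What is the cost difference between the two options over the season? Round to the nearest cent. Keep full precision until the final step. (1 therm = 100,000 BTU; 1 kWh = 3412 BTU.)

$307.43

Heat load = 20400 kWh × 3412 = 69,604,800 BTU
Gas: input = 69,604,800 / 0.81 = 85,931,852 BTU = 859.3 therm → 859.3 × $1.99 = $1,710.04; + 12 × $20.82 standing = $1,959.88
Heat pump: 69,604,800 BTU / 3412 = 20,400 kWh heat; / 3.8 = 5,368 kWh in → × $0.268 = $1,438.74; + 12 × $17.81 standing = $1,652.46
Difference = |$1,959.88 − $1,652.46| = $307.43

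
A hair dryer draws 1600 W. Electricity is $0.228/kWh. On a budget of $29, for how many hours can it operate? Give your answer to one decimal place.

79.5 h

Energy budget = $29 / $0.228 per kWh = 127.2 kWh = 127,193 Wh
Runtime = 127,193 Wh / 1600 W = 79.5 h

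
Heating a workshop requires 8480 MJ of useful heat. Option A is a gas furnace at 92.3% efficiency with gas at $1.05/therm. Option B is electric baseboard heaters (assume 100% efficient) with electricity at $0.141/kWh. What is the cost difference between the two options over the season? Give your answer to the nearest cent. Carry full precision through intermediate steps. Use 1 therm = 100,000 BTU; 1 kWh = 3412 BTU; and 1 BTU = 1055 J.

Heat load = 8480 MJ = 8,480,000,000 J / 1055 = 8,037,915 BTU
Gas: input = 8,037,915 / 0.923 = 8,708,467 BTU = 87.08 therm → 87.08 × $1.05 = $91.44
Electric: 8,037,915 BTU / 3412 = 2,356 kWh → × $0.141 = $332.16
Difference = |$91.44 − $332.16| = $240.73

$240.73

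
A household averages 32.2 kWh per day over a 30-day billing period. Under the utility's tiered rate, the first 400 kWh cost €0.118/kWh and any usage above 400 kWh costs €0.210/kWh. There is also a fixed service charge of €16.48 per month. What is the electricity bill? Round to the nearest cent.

Usage = 32.2 kWh/day × 30 days = 966 kWh
First 400 kWh × €0.118 = €47.20
Remaining 566 kWh × €0.210 = €118.86
Energy charge = €166.06; + service €16.48 = €182.54

€182.54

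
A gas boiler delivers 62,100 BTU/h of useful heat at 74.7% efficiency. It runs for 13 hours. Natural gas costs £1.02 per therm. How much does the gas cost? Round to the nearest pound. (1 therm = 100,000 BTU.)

£11

Heat delivered = 62,100 BTU/h × 13 h = 807,300 BTU
Gas input = 807,300 / 0.747 = 1,080,723 BTU
= 1,080,723 / 100,000 = 10.81 therm
Cost = 10.81 × £1.02/therm = £11.02 ≈ £11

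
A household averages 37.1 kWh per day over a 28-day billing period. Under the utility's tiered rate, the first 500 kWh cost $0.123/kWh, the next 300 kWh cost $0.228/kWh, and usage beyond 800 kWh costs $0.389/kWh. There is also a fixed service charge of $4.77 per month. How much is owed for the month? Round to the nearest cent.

$227.56

Usage = 37.1 kWh/day × 28 days = 1038.8 kWh
First 500 kWh × $0.123 = $61.50
Next 300 kWh × $0.228 = $68.40
Remaining 238.8 kWh × $0.389 = $92.89
Energy charge = $222.79; + service $4.77 = $227.56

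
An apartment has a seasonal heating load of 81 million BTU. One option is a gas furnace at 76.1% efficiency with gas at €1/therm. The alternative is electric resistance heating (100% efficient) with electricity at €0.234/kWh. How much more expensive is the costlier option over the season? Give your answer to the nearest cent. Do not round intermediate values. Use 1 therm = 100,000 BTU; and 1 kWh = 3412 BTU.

Heat load = 81 × 10⁶ BTU = 81,000,000 BTU
Gas: input = 81,000,000 / 0.761 = 106,438,896 BTU = 1,064 therm → 1,064 × €1 = €1,064.39
Electric: 81,000,000 BTU / 3412 = 23,740 kWh → × €0.234 = €5,555.10
Difference = |€1,064.39 − €5,555.10| = €4,490.71

€4490.71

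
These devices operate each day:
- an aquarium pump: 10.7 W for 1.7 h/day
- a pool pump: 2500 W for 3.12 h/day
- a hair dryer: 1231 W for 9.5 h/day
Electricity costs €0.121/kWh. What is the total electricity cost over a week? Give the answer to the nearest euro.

aquarium pump: 10.7 W × 1.7 h × 7 d = 127 Wh = 0.1273 kWh
pool pump: 2500 W × 3.12 h × 7 d = 54,600 Wh = 54.6 kWh
hair dryer: 1231 W × 9.5 h × 7 d = 81,862 Wh = 81.86 kWh
Total energy = 0.1273 + 54.6 + 81.86 = 136.6 kWh
Cost = 136.6 kWh × €0.121 = €16.53 ≈ €17

€17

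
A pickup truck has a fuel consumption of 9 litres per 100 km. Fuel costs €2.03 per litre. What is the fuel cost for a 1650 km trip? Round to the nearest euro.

€301

Fuel = 9 L/100 km × 1650 km / 100 = 148.5 L
Cost = 148.5 L × €2.03/L = €301.45 ≈ €301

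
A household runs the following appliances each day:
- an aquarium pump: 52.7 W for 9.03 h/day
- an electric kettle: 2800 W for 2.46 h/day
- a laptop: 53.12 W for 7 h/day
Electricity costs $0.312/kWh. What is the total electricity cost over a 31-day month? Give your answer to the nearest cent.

$74.82

aquarium pump: 52.7 W × 9.03 h × 31 d = 14,752 Wh = 14.75 kWh
electric kettle: 2800 W × 2.46 h × 31 d = 213,528 Wh = 213.5 kWh
laptop: 53.12 W × 7 h × 31 d = 11,527 Wh = 11.53 kWh
Total energy = 14.75 + 213.5 + 11.53 = 239.8 kWh
Cost = 239.8 kWh × $0.312 = $74.82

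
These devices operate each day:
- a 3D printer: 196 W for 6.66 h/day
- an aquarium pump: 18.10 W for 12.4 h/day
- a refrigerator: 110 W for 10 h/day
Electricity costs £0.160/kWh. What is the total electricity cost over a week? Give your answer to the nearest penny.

£2.95

3D printer: 196 W × 6.66 h × 7 d = 9,138 Wh = 9.138 kWh
aquarium pump: 18.10 W × 12.4 h × 7 d = 1,571 Wh = 1.571 kWh
refrigerator: 110 W × 10 h × 7 d = 7,700 Wh = 7.7 kWh
Total energy = 9.138 + 1.571 + 7.7 = 18.41 kWh
Cost = 18.41 kWh × £0.160 = £2.95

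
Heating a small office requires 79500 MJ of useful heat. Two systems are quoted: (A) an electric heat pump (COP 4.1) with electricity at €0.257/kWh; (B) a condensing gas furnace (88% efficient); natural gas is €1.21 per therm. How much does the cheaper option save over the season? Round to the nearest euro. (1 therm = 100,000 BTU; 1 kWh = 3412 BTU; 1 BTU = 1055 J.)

€348

Heat load = 79500 MJ = 79,500,000,000 J / 1055 = 75,355,450 BTU
Gas: input = 75,355,450 / 0.88 = 85,631,193 BTU = 856.3 therm → 856.3 × €1.21 = €1,036.14
Heat pump: 75,355,450 BTU / 3412 = 22,090 kWh heat; / 4.1 = 5,387 kWh in → × €0.257 = €1,384.38
Difference = |€1,036.14 − €1,384.38| = €348.24 ≈ €348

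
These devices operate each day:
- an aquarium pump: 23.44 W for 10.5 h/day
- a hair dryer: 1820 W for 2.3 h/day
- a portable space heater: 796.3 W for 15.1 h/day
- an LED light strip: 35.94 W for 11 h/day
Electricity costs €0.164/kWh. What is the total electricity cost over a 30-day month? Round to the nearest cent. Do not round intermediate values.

aquarium pump: 23.44 W × 10.5 h × 30 d = 7,384 Wh = 7.384 kWh
hair dryer: 1820 W × 2.3 h × 30 d = 125,580 Wh = 125.6 kWh
portable space heater: 796.3 W × 15.1 h × 30 d = 360,724 Wh = 360.7 kWh
LED light strip: 35.94 W × 11 h × 30 d = 11,860 Wh = 11.86 kWh
Total energy = 7.384 + 125.6 + 360.7 + 11.86 = 505.5 kWh
Cost = 505.5 kWh × €0.164 = €82.91

€82.91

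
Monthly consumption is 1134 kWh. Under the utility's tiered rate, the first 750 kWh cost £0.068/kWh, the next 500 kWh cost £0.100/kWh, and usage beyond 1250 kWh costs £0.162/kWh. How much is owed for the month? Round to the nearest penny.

First 750 kWh × £0.068 = £51.00
Next 384 kWh × £0.100 = £38.40
Remaining tier: 0 kWh (not reached)
Total = £89.40

£89.40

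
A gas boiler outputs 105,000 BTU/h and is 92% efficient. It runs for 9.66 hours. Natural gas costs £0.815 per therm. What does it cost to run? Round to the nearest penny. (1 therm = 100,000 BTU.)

Heat delivered = 105,000 BTU/h × 9.66 h = 1,014,300 BTU
Gas input = 1,014,300 / 0.92 = 1,102,500 BTU
= 1,102,500 / 100,000 = 11.03 therm
Cost = 11.03 × £0.815/therm = £8.99

£8.99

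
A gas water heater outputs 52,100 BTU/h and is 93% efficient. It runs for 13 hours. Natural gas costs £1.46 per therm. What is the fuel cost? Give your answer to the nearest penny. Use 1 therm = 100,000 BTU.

Heat delivered = 52,100 BTU/h × 13 h = 677,300 BTU
Gas input = 677,300 / 0.93 = 728,280 BTU
= 728,280 / 100,000 = 7.283 therm
Cost = 7.283 × £1.46/therm = £10.63

£10.63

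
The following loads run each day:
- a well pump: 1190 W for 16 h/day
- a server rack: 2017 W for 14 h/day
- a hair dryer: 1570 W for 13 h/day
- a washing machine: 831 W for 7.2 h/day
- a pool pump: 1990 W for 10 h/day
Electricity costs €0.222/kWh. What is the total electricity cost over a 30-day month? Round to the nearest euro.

well pump: 1190 W × 16 h × 30 d = 571,200 Wh = 571.2 kWh
server rack: 2017 W × 14 h × 30 d = 847,140 Wh = 847.1 kWh
hair dryer: 1570 W × 13 h × 30 d = 612,300 Wh = 612.3 kWh
washing machine: 831 W × 7.2 h × 30 d = 179,496 Wh = 179.5 kWh
pool pump: 1990 W × 10 h × 30 d = 597,000 Wh = 597 kWh
Total energy = 571.2 + 847.1 + 612.3 + 179.5 + 597 = 2,807 kWh
Cost = 2,807 kWh × €0.222 = €623.18 ≈ €623

€623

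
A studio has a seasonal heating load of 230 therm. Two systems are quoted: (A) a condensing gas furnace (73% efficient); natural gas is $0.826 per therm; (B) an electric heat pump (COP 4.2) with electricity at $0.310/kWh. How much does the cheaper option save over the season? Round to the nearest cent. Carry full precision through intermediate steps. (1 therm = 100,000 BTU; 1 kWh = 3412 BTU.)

Heat load = 230 therm × 100,000 = 23,000,000 BTU
Gas: input = 23,000,000 / 0.73 = 31,506,849 BTU = 315.1 therm → 315.1 × $0.826 = $260.25
Heat pump: 23,000,000 BTU / 3412 = 6,741 kWh heat; / 4.2 = 1,605 kWh in → × $0.310 = $497.54
Difference = |$260.25 − $497.54| = $237.30

$237.30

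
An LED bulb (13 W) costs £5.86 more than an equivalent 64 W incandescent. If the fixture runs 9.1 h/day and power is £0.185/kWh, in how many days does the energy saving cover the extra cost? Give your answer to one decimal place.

Power saved = 64 − 13 = 51 W
Daily energy saved = 51 W × 9.1 h = 464.1 Wh = 0.4641 kWh
Daily savings = 0.4641 × £0.185 = £0.0859
Payback = £5.86 / £0.0859 per day = 68.25 days

68.3 days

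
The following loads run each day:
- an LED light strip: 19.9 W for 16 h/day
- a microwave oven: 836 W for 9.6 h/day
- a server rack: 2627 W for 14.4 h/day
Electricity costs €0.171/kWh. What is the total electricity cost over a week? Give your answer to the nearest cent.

LED light strip: 19.9 W × 16 h × 7 d = 2,229 Wh = 2.229 kWh
microwave oven: 836 W × 9.6 h × 7 d = 56,179 Wh = 56.18 kWh
server rack: 2627 W × 14.4 h × 7 d = 264,802 Wh = 264.8 kWh
Total energy = 2.229 + 56.18 + 264.8 = 323.2 kWh
Cost = 323.2 kWh × €0.171 = €55.27

€55.27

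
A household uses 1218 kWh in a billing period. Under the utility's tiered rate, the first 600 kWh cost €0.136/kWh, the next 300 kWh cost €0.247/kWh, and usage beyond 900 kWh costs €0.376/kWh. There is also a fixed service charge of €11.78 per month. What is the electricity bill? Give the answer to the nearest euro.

First 600 kWh × €0.136 = €81.60
Next 300 kWh × €0.247 = €74.10
Remaining 318 kWh × €0.376 = €119.57
Energy charge = €275.27; + service €11.78 = €287.05 ≈ €287

€287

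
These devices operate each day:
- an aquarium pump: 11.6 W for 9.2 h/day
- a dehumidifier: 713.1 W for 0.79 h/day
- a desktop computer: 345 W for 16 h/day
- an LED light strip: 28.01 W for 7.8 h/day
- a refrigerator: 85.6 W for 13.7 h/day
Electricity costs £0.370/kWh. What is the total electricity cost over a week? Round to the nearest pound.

aquarium pump: 11.6 W × 9.2 h × 7 d = 747 Wh = 0.747 kWh
dehumidifier: 713.1 W × 0.79 h × 7 d = 3,943 Wh = 3.943 kWh
desktop computer: 345 W × 16 h × 7 d = 38,640 Wh = 38.64 kWh
LED light strip: 28.01 W × 7.8 h × 7 d = 1,529 Wh = 1.529 kWh
refrigerator: 85.6 W × 13.7 h × 7 d = 8,209 Wh = 8.209 kWh
Total energy = 0.747 + 3.943 + 38.64 + 1.529 + 8.209 = 53.07 kWh
Cost = 53.07 kWh × £0.370 = £19.64 ≈ £20

£20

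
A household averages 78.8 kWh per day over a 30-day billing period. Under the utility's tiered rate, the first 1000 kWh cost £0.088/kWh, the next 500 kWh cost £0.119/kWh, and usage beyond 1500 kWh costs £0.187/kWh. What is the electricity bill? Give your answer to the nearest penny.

£309.07

Usage = 78.8 kWh/day × 30 days = 2364 kWh
First 1000 kWh × £0.088 = £88.00
Next 500 kWh × £0.119 = £59.50
Remaining 864 kWh × £0.187 = £161.57
Total = £309.07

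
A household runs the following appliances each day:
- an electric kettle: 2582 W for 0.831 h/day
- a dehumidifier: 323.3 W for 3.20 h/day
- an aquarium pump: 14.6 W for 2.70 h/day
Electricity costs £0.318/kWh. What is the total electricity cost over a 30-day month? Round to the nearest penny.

£30.72

electric kettle: 2582 W × 0.831 h × 30 d = 64,369 Wh = 64.37 kWh
dehumidifier: 323.3 W × 3.20 h × 30 d = 31,037 Wh = 31.04 kWh
aquarium pump: 14.6 W × 2.70 h × 30 d = 1,183 Wh = 1.183 kWh
Total energy = 64.37 + 31.04 + 1.183 = 96.59 kWh
Cost = 96.59 kWh × £0.318 = £30.72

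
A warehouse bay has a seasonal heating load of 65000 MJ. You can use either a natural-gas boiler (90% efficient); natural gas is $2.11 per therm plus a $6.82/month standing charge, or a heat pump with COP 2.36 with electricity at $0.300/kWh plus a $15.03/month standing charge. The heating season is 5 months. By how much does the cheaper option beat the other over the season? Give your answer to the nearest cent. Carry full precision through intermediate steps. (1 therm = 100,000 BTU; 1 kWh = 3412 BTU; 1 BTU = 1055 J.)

Heat load = 65000 MJ = 65,000,000,000 J / 1055 = 61,611,374 BTU
Gas: input = 61,611,374 / 0.90 = 68,457,083 BTU = 684.6 therm → 684.6 × $2.11 = $1,444.44; + 5 × $6.82 standing = $1,478.54
Heat pump: 61,611,374 BTU / 3412 = 18,060 kWh heat; / 2.36 = 7,651 kWh in → × $0.300 = $2,295.41; + 5 × $15.03 standing = $2,370.56
Difference = |$1,478.54 − $2,370.56| = $892.02

$892.02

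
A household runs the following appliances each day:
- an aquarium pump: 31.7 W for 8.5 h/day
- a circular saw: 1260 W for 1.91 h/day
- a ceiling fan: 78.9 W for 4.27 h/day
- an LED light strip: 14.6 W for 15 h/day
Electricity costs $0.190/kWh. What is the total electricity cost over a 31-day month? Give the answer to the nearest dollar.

aquarium pump: 31.7 W × 8.5 h × 31 d = 8,353 Wh = 8.353 kWh
circular saw: 1260 W × 1.91 h × 31 d = 74,605 Wh = 74.6 kWh
ceiling fan: 78.9 W × 4.27 h × 31 d = 10,444 Wh = 10.44 kWh
LED light strip: 14.6 W × 15 h × 31 d = 6,789 Wh = 6.789 kWh
Total energy = 8.353 + 74.6 + 10.44 + 6.789 = 100.2 kWh
Cost = 100.2 kWh × $0.190 = $19.04 ≈ $19

$19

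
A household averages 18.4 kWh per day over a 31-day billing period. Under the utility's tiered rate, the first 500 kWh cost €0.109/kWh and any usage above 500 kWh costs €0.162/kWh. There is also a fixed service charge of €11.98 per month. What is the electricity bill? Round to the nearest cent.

Usage = 18.4 kWh/day × 31 days = 570.4 kWh
First 500 kWh × €0.109 = €54.50
Remaining 70.4 kWh × €0.162 = €11.40
Energy charge = €65.90; + service €11.98 = €77.88

€77.88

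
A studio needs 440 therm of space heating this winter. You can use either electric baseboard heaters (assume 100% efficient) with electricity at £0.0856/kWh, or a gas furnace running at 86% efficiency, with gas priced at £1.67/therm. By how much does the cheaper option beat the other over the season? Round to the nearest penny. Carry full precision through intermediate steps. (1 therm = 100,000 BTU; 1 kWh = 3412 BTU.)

Heat load = 440 therm × 100,000 = 44,000,000 BTU
Gas: input = 44,000,000 / 0.86 = 51,162,791 BTU = 511.6 therm → 511.6 × £1.67 = £854.42
Electric: 44,000,000 BTU / 3412 = 12,900 kWh → × £0.0856 = £1,103.87
Difference = |£854.42 − £1,103.87| = £249.45

£249.45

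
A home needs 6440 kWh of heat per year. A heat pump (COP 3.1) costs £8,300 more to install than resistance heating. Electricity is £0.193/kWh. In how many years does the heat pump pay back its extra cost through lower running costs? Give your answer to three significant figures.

Resistance: 6440 kWh × £0.193 = £1,242.92/yr
Heat pump: 6440 / 3.1 = 2077 kWh in → × £0.193 = £400.94/yr
Annual savings = £841.98
Payback = £8,300 / £841.98 = 9.86 years

9.86 years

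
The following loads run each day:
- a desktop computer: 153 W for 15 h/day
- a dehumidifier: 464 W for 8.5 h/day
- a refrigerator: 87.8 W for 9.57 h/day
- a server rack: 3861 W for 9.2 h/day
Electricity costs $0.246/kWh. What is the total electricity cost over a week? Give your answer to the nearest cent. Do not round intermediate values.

desktop computer: 153 W × 15 h × 7 d = 16,065 Wh = 16.07 kWh
dehumidifier: 464 W × 8.5 h × 7 d = 27,608 Wh = 27.61 kWh
refrigerator: 87.8 W × 9.57 h × 7 d = 5,882 Wh = 5.882 kWh
server rack: 3861 W × 9.2 h × 7 d = 248,648 Wh = 248.6 kWh
Total energy = 16.07 + 27.61 + 5.882 + 248.6 = 298.2 kWh
Cost = 298.2 kWh × $0.246 = $73.36

$73.36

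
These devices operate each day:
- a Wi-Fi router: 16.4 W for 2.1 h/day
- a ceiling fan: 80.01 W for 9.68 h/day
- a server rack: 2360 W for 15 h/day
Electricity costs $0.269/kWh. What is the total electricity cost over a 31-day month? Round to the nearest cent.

$301.95

Wi-Fi router: 16.4 W × 2.1 h × 31 d = 1,068 Wh = 1.068 kWh
ceiling fan: 80.01 W × 9.68 h × 31 d = 24,009 Wh = 24.01 kWh
server rack: 2360 W × 15 h × 31 d = 1,097,400 Wh = 1,097 kWh
Total energy = 1.068 + 24.01 + 1,097 = 1,122 kWh
Cost = 1,122 kWh × $0.269 = $301.95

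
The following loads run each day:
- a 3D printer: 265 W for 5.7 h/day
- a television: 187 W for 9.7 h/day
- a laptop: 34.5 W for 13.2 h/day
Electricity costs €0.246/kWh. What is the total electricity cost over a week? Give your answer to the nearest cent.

€6.51

3D printer: 265 W × 5.7 h × 7 d = 10,574 Wh = 10.57 kWh
television: 187 W × 9.7 h × 7 d = 12,697 Wh = 12.7 kWh
laptop: 34.5 W × 13.2 h × 7 d = 3,188 Wh = 3.188 kWh
Total energy = 10.57 + 12.7 + 3.188 = 26.46 kWh
Cost = 26.46 kWh × €0.246 = €6.51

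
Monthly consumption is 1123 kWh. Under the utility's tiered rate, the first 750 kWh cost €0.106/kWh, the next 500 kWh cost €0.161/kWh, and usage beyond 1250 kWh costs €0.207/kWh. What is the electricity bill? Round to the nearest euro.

First 750 kWh × €0.106 = €79.50
Next 373 kWh × €0.161 = €60.05
Remaining tier: 0 kWh (not reached)
Total = €139.55 ≈ €140

€140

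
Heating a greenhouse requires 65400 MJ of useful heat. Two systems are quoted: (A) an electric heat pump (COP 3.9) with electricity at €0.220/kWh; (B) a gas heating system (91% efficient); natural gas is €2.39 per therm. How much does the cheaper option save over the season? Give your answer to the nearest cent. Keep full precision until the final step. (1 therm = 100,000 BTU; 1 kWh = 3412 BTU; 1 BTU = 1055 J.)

€603.22

Heat load = 65400 MJ = 65,400,000,000 J / 1055 = 61,990,521 BTU
Gas: input = 61,990,521 / 0.91 = 68,121,452 BTU = 681.2 therm → 681.2 × €2.39 = €1,628.10
Heat pump: 61,990,521 BTU / 3412 = 18,170 kWh heat; / 3.9 = 4,659 kWh in → × €0.220 = €1,024.88
Difference = |€1,628.10 − €1,024.88| = €603.22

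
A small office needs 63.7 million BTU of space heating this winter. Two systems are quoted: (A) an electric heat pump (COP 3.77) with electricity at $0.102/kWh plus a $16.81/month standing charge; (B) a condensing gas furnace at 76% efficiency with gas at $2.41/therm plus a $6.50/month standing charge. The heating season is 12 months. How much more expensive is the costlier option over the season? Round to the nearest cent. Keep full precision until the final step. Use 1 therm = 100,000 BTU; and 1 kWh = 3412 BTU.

Heat load = 63.7 × 10⁶ BTU = 63,700,000 BTU
Gas: input = 63,700,000 / 0.76 = 83,815,789 BTU = 838.2 therm → 838.2 × $2.41 = $2,019.96; + 12 × $6.50 standing = $2,097.96
Heat pump: 63,700,000 BTU / 3412 = 18,670 kWh heat; / 3.77 = 4,952 kWh in → × $0.102 = $505.11; + 12 × $16.81 standing = $706.83
Difference = |$2,097.96 − $706.83| = $1,391.13

$1391.13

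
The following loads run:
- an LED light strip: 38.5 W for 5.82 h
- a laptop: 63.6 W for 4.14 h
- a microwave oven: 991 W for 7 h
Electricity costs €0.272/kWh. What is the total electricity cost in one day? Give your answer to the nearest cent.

LED light strip: 38.5 W × 5.82 h = 224 Wh = 0.2241 kWh
laptop: 63.6 W × 4.14 h = 263 Wh = 0.2633 kWh
microwave oven: 991 W × 7 h = 6,937 Wh = 6.937 kWh
Total energy = 0.2241 + 0.2633 + 6.937 = 7.424 kWh
Cost = 7.424 kWh × €0.272 = €2.02

€2.02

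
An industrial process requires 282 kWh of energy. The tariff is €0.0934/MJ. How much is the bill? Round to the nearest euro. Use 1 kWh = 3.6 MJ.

282 kWh × (3.6 MJ/kWh) = 1,015 MJ
Cost = 1,015 MJ × €0.0934/MJ = €94.82 ≈ €95

€95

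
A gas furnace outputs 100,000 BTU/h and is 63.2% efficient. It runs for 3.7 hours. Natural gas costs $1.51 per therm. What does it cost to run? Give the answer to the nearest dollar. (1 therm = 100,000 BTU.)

Heat delivered = 100,000 BTU/h × 3.7 h = 370,000 BTU
Gas input = 370,000 / 0.632 = 585,443 BTU
= 585,443 / 100,000 = 5.854 therm
Cost = 5.854 × $1.51/therm = $8.84 ≈ $9

$9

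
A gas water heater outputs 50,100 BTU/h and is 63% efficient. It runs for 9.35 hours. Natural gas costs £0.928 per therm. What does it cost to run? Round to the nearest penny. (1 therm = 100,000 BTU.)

Heat delivered = 50,100 BTU/h × 9.35 h = 468,435 BTU
Gas input = 468,435 / 0.630 = 743,548 BTU
= 743,548 / 100,000 = 7.435 therm
Cost = 7.435 × £0.928/therm = £6.90

£6.90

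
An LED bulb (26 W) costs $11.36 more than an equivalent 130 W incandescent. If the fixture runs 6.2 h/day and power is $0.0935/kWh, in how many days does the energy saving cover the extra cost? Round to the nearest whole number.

Power saved = 130 − 26 = 104 W
Daily energy saved = 104 W × 6.2 h = 644.8 Wh = 0.6448 kWh
Daily savings = 0.6448 × $0.0935 = $0.0603
Payback = $11.36 / $0.0603 per day = 188.4 days

188 days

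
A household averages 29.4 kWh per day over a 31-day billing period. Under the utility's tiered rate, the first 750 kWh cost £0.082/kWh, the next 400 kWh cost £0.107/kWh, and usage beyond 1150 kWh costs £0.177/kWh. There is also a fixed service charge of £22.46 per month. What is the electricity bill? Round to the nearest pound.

£101

Usage = 29.4 kWh/day × 31 days = 911.4 kWh
First 750 kWh × £0.082 = £61.50
Next 161.4 kWh × £0.107 = £17.27
Remaining tier: 0 kWh (not reached)
Energy charge = £78.77; + service £22.46 = £101.23 ≈ £101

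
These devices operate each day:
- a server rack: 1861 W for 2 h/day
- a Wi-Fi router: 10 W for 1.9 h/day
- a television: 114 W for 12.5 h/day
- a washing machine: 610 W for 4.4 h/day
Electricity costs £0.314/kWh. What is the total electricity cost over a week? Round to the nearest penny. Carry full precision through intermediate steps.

server rack: 1861 W × 2 h × 7 d = 26,054 Wh = 26.05 kWh
Wi-Fi router: 10 W × 1.9 h × 7 d = 133 Wh = 0.133 kWh
television: 114 W × 12.5 h × 7 d = 9,975 Wh = 9.975 kWh
washing machine: 610 W × 4.4 h × 7 d = 18,788 Wh = 18.79 kWh
Total energy = 26.05 + 0.133 + 9.975 + 18.79 = 54.95 kWh
Cost = 54.95 kWh × £0.314 = £17.25

£17.25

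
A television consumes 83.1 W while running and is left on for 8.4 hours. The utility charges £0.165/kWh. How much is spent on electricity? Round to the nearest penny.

£0.12

Energy = 83.1 W × 8.4 h = 698 Wh = 0.698 kWh
Cost = 0.698 kWh × £0.165/kWh = £0.12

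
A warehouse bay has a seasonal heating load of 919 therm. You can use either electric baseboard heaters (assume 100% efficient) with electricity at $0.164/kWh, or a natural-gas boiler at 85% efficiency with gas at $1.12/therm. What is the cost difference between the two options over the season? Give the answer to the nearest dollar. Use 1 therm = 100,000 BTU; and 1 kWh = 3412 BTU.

Heat load = 919 therm × 100,000 = 91,900,000 BTU
Gas: input = 91,900,000 / 0.85 = 108,117,647 BTU = 1,081 therm → 1,081 × $1.12 = $1,210.92
Electric: 91,900,000 BTU / 3412 = 26,930 kWh → × $0.164 = $4,417.23
Difference = |$1,210.92 − $4,417.23| = $3,206.32 ≈ $3206

$3206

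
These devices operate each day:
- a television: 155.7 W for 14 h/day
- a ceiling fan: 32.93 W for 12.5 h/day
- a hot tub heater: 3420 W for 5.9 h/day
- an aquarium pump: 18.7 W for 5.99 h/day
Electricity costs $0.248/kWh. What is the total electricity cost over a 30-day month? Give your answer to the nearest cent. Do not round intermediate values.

$170.24

television: 155.7 W × 14 h × 30 d = 65,394 Wh = 65.39 kWh
ceiling fan: 32.93 W × 12.5 h × 30 d = 12,349 Wh = 12.35 kWh
hot tub heater: 3420 W × 5.9 h × 30 d = 605,340 Wh = 605.3 kWh
aquarium pump: 18.7 W × 5.99 h × 30 d = 3,360 Wh = 3.36 kWh
Total energy = 65.39 + 12.35 + 605.3 + 3.36 = 686.4 kWh
Cost = 686.4 kWh × $0.248 = $170.24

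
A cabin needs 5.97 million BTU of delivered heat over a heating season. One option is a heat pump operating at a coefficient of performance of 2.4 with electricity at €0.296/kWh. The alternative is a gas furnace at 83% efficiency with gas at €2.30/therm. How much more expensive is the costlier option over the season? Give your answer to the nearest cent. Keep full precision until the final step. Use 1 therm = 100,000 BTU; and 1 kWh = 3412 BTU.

€50.36

Heat load = 5.97 × 10⁶ BTU = 5,970,000 BTU
Gas: input = 5,970,000 / 0.83 = 7,192,771 BTU = 71.93 therm → 71.93 × €2.30 = €165.43
Heat pump: 5,970,000 BTU / 3412 = 1,750 kWh heat; / 2.4 = 729 kWh in → × €0.296 = €215.80
Difference = |€165.43 − €215.80| = €50.36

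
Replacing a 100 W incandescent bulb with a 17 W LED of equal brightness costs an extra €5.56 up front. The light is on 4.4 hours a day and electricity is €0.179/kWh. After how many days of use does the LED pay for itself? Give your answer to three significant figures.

85.1 days

Power saved = 100 − 17 = 83 W
Daily energy saved = 83 W × 4.4 h = 365.2 Wh = 0.3652 kWh
Daily savings = 0.3652 × €0.179 = €0.0654
Payback = €5.56 / €0.0654 per day = 85.05 days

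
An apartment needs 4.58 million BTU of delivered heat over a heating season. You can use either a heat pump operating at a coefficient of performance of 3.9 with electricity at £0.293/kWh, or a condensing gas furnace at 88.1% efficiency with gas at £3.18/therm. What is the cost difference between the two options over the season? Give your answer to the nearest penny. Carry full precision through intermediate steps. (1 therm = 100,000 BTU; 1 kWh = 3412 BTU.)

£64.47

Heat load = 4.58 × 10⁶ BTU = 4,580,000 BTU
Gas: input = 4,580,000 / 0.881 = 5,198,638 BTU = 51.99 therm → 51.99 × £3.18 = £165.32
Heat pump: 4,580,000 BTU / 3412 = 1,342 kWh heat; / 3.9 = 344.2 kWh in → × £0.293 = £100.85
Difference = |£165.32 − £100.85| = £64.47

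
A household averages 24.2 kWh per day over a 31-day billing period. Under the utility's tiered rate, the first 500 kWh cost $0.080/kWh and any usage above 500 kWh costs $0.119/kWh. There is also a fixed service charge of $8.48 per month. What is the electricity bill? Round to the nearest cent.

$78.25

Usage = 24.2 kWh/day × 31 days = 750.2 kWh
First 500 kWh × $0.080 = $40.00
Remaining 250.2 kWh × $0.119 = $29.77
Energy charge = $69.77; + service $8.48 = $78.25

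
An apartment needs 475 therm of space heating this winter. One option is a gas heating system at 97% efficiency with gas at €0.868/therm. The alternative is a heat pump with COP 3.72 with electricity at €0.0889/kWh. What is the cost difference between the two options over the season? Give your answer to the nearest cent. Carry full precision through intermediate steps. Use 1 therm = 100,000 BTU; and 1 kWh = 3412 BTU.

€92.36

Heat load = 475 therm × 100,000 = 47,500,000 BTU
Gas: input = 47,500,000 / 0.97 = 48,969,072 BTU = 489.7 therm → 489.7 × €0.868 = €425.05
Heat pump: 47,500,000 BTU / 3412 = 13,920 kWh heat; / 3.72 = 3,742 kWh in → × €0.0889 = €332.69
Difference = |€425.05 − €332.69| = €92.36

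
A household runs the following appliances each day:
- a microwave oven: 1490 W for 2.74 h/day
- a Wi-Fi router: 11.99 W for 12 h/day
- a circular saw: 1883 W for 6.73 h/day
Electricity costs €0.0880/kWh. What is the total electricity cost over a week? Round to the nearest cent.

€10.41

microwave oven: 1490 W × 2.74 h × 7 d = 28,578 Wh = 28.58 kWh
Wi-Fi router: 11.99 W × 12 h × 7 d = 1,007 Wh = 1.007 kWh
circular saw: 1883 W × 6.73 h × 7 d = 88,708 Wh = 88.71 kWh
Total energy = 28.58 + 1.007 + 88.71 = 118.3 kWh
Cost = 118.3 kWh × €0.0880 = €10.41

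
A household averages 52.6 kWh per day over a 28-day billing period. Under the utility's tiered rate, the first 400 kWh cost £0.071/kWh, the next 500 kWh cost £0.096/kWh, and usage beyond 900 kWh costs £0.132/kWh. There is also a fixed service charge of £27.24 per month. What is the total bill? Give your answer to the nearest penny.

£179.25

Usage = 52.6 kWh/day × 28 days = 1472.8 kWh
First 400 kWh × £0.071 = £28.40
Next 500 kWh × £0.096 = £48.00
Remaining 572.8 kWh × £0.132 = £75.61
Energy charge = £152.01; + service £27.24 = £179.25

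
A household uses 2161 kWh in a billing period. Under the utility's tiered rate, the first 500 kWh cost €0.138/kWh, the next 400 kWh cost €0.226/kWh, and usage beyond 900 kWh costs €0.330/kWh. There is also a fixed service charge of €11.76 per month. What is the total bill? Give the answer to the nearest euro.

€587

First 500 kWh × €0.138 = €69.00
Next 400 kWh × €0.226 = €90.40
Remaining 1261 kWh × €0.330 = €416.13
Energy charge = €575.53; + service €11.76 = €587.29 ≈ €587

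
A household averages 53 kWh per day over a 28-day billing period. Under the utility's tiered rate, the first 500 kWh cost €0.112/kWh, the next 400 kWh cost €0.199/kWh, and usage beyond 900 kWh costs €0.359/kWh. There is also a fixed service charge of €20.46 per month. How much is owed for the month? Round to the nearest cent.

Usage = 53 kWh/day × 28 days = 1484 kWh
First 500 kWh × €0.112 = €56.00
Next 400 kWh × €0.199 = €79.60
Remaining 584 kWh × €0.359 = €209.66
Energy charge = €345.26; + service €20.46 = €365.72

€365.72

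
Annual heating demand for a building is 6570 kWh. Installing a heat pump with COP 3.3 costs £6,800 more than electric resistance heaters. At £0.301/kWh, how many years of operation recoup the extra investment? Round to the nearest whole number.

Resistance: 6570 kWh × £0.301 = £1,977.57/yr
Heat pump: 6570 / 3.3 = 1991 kWh in → × £0.301 = £599.26/yr
Annual savings = £1,378.31
Payback = £6,800 / £1,378.31 = 4.93 years

5 years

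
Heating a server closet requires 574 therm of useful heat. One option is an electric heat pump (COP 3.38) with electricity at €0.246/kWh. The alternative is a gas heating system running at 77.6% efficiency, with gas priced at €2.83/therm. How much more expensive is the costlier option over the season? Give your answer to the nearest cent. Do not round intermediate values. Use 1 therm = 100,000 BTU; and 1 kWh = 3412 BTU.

Heat load = 574 therm × 100,000 = 57,400,000 BTU
Gas: input = 57,400,000 / 0.776 = 73,969,072 BTU = 739.7 therm → 739.7 × €2.83 = €2,093.32
Heat pump: 57,400,000 BTU / 3412 = 16,820 kWh heat; / 3.38 = 4,977 kWh in → × €0.246 = €1,224.39
Difference = |€2,093.32 − €1,224.39| = €868.93

€868.93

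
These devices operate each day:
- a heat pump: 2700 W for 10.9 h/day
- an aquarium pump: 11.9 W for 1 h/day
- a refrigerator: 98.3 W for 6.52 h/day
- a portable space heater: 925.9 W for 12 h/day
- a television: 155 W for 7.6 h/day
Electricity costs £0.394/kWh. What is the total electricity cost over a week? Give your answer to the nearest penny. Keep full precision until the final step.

heat pump: 2700 W × 10.9 h × 7 d = 206,010 Wh = 206 kWh
aquarium pump: 11.9 W × 1 h × 7 d = 83 Wh = 0.0833 kWh
refrigerator: 98.3 W × 6.52 h × 7 d = 4,486 Wh = 4.486 kWh
portable space heater: 925.9 W × 12 h × 7 d = 77,776 Wh = 77.78 kWh
television: 155 W × 7.6 h × 7 d = 8,246 Wh = 8.246 kWh
Total energy = 206 + 0.0833 + 4.486 + 77.78 + 8.246 = 296.6 kWh
Cost = 296.6 kWh × £0.394 = £116.86

£116.86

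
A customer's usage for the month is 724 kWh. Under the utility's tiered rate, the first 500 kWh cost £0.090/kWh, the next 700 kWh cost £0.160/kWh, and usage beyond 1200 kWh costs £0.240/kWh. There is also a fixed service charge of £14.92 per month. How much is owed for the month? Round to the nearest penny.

£95.76

First 500 kWh × £0.090 = £45.00
Next 224 kWh × £0.160 = £35.84
Remaining tier: 0 kWh (not reached)
Energy charge = £80.84; + service £14.92 = £95.76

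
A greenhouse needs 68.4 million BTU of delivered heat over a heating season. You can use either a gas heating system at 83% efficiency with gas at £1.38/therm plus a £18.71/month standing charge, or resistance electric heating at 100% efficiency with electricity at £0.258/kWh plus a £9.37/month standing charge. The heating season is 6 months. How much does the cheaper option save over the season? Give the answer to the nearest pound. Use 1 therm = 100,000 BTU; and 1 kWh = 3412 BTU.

Heat load = 68.4 × 10⁶ BTU = 68,400,000 BTU
Gas: input = 68,400,000 / 0.83 = 82,409,639 BTU = 824.1 therm → 824.1 × £1.38 = £1,137.25; + 6 × £18.71 standing = £1,249.51
Electric: 68,400,000 BTU / 3412 = 20,050 kWh → × £0.258 = £5,172.10; + 6 × £9.37 standing = £5,228.32
Difference = |£1,249.51 − £5,228.32| = £3,978.81 ≈ £3979

£3979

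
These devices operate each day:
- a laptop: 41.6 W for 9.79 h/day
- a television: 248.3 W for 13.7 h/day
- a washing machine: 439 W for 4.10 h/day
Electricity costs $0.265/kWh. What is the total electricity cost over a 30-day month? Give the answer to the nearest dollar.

laptop: 41.6 W × 9.79 h × 30 d = 12,218 Wh = 12.22 kWh
television: 248.3 W × 13.7 h × 30 d = 102,051 Wh = 102.1 kWh
washing machine: 439 W × 4.10 h × 30 d = 53,997 Wh = 54 kWh
Total energy = 12.22 + 102.1 + 54 = 168.3 kWh
Cost = 168.3 kWh × $0.265 = $44.59 ≈ $45

$45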